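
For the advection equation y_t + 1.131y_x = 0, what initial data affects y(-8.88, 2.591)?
A single point: x = -11.810421. The characteristic through (-8.88, 2.591) is x - 1.131t = const, so x = -8.88 - 1.131·2.591 = -11.810421.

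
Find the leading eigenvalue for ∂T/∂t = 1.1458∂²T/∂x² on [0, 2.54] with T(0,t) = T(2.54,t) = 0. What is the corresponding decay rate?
Eigenvalues: λₙ = 1.1458n²π²/2.54².
First three modes:
  n=1: λ₁ = 1.1458π²/2.54² ≈ 1.753
  n=2: λ₂ = 4.5832π²/2.54² ≈ 7.011 (4× faster decay)
  n=3: λ₃ = 10.3122π²/2.54² ≈ 15.776 (9× faster decay)
As t → ∞, higher modes decay exponentially faster. The n=1 mode dominates: T ~ c₁ sin(πx/2.54) e^{-λ₁t}.
Decay rate: λ₁ = 1.1458π²/2.54² ≈ 1.753.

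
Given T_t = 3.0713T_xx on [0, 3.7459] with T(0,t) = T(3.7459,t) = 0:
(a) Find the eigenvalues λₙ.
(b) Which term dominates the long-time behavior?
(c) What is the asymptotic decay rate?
Eigenvalues: λₙ = 3.0713n²π²/3.7459².
First three modes:
  n=1: λ₁ = 3.0713π²/3.7459² ≈ 2.16
  n=2: λ₂ = 12.2852π²/3.7459² ≈ 8.641 (4× faster decay)
  n=3: λ₃ = 27.6417π²/3.7459² ≈ 19.443 (9× faster decay)
As t → ∞, higher modes decay exponentially faster. The n=1 mode dominates: T ~ c₁ sin(πx/3.7459) e^{-λ₁t}.
Decay rate: λ₁ = 3.0713π²/3.7459² ≈ 2.16.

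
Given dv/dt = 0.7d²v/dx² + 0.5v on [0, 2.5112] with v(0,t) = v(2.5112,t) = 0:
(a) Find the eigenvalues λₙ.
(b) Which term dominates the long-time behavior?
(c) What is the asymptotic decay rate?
Eigenvalues: λₙ = 0.7n²π²/2.5112² - 0.5.
First three modes:
  n=1: λ₁ = 0.7π²/2.5112² - 0.5 ≈ 0.596
  n=2: λ₂ = 2.8π²/2.5112² - 0.5 ≈ 3.882
  n=3: λ₃ = 6.3π²/2.5112² - 0.5 ≈ 9.36
Since 0.7π²/2.5112² ≈ 1.096 > 0.5, all λₙ > 0.
The n=1 mode decays slowest → dominates as t → ∞.
Asymptotic: v ~ c₁ sin(πx/2.5112) e^{-λ₁t} with decay rate λ₁ ≈ 0.596.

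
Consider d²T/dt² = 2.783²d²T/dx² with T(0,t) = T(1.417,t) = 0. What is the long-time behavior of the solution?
As t → ∞, T oscillates (no decay). Energy is conserved; the solution oscillates indefinitely as standing waves.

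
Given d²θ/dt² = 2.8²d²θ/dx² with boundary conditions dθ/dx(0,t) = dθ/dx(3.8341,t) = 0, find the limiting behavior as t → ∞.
θ oscillates about a mean that drifts linearly in t (generically unbounded; no decay). There is no damping, so the nonconstant modes persist as standing waves (energy conserved, no decay). But with Neumann conditions at both ends the constant mode has eigenvalue 0: the spatial mean M(t) of θ satisfies M'' = 0, so M(t) = M(0) + M'(0)·t. Unless the initial velocity has zero mean (∫θ_t(x,0)dx = 0), the solution grows linearly in t (unbounded, though not exponentially); if it does have zero mean, the solution stays bounded and simply oscillates.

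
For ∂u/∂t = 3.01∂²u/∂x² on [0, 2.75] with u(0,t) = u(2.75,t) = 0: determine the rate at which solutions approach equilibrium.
Eigenvalues: λₙ = 3.01n²π²/2.75².
First three modes:
  n=1: λ₁ = 3.01π²/2.75² ≈ 3.928
  n=2: λ₂ = 12.04π²/2.75² ≈ 15.713 (4× faster decay)
  n=3: λ₃ = 27.09π²/2.75² ≈ 35.354 (9× faster decay)
As t → ∞, higher modes decay exponentially faster. The n=1 mode dominates: u ~ c₁ sin(πx/2.75) e^{-λ₁t}.
Decay rate: λ₁ = 3.01π²/2.75² ≈ 3.928.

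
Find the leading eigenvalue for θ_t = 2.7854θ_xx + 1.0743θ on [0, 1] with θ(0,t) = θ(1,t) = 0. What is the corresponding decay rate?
Eigenvalues: λₙ = 2.7854n²π²/1² - 1.0743.
First three modes:
  n=1: λ₁ = 2.7854π² - 1.0743 ≈ 26.416
  n=2: λ₂ = 11.1416π² - 1.0743 ≈ 108.889
  n=3: λ₃ = 25.0686π² - 1.0743 ≈ 246.343
Since 2.7854π² ≈ 27.491 > 1.0743, all λₙ > 0.
The n=1 mode decays slowest → dominates as t → ∞.
Asymptotic: θ ~ c₁ sin(πx/1) e^{-λ₁t} with decay rate λ₁ ≈ 26.416.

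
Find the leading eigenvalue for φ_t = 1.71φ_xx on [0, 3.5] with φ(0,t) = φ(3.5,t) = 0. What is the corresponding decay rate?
Eigenvalues: λₙ = 1.71n²π²/3.5².
First three modes:
  n=1: λ₁ = 1.71π²/3.5² ≈ 1.378
  n=2: λ₂ = 6.84π²/3.5² ≈ 5.511 (4× faster decay)
  n=3: λ₃ = 15.39π²/3.5² ≈ 12.399 (9× faster decay)
As t → ∞, higher modes decay exponentially faster. The n=1 mode dominates: φ ~ c₁ sin(πx/3.5) e^{-λ₁t}.
Decay rate: λ₁ = 1.71π²/3.5² ≈ 1.378.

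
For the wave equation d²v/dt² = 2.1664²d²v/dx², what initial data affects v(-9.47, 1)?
Domain of dependence: [-11.6364, -7.3036]. Signals travel at speed 2.1664, so data within |x - -9.47| ≤ 2.1664·1 = 2.1664 can reach the point.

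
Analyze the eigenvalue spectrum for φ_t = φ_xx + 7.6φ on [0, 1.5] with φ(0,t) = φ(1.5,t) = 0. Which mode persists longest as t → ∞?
Eigenvalues: λₙ = n²π²/1.5² - 7.6.
First three modes:
  n=1: λ₁ = π²/1.5² - 7.6 ≈ -3.214
  n=2: λ₂ = 4π²/1.5² - 7.6 ≈ 9.946
  n=3: λ₃ = 9π²/1.5² - 7.6 ≈ 31.878
Since π²/1.5² ≈ 4.386 < 7.6, λ₁ < 0.
The n=1 mode grows fastest (−λₙ is largest for n=1) → dominates.
Asymptotic: φ ~ c₁ sin(πx/1.5) e^{3.214t} (exponential growth at rate −λ₁ ≈ 3.214).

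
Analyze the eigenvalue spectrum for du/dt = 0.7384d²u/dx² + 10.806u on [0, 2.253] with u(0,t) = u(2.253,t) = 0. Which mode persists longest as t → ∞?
Eigenvalues: λₙ = 0.7384n²π²/2.253² - 10.806.
First three modes:
  n=1: λ₁ = 0.7384π²/2.253² - 10.806 ≈ -9.37
  n=2: λ₂ = 2.9536π²/2.253² - 10.806 ≈ -5.063
  n=3: λ₃ = 6.6456π²/2.253² - 10.806 ≈ 2.115
Since 0.7384π²/2.253² ≈ 1.436 < 10.806, λ₁ < 0.
The n=1 mode grows fastest (−λₙ is largest for n=1) → dominates.
Asymptotic: u ~ c₁ sin(πx/2.253) e^{9.37t} (exponential growth at rate −λ₁ ≈ 9.37).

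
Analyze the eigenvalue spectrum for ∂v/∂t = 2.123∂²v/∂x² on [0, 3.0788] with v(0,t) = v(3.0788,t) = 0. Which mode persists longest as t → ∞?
Eigenvalues: λₙ = 2.123n²π²/3.0788².
First three modes:
  n=1: λ₁ = 2.123π²/3.0788² ≈ 2.21
  n=2: λ₂ = 8.492π²/3.0788² ≈ 8.842 (4× faster decay)
  n=3: λ₃ = 19.107π²/3.0788² ≈ 19.894 (9× faster decay)
As t → ∞, higher modes decay exponentially faster. The n=1 mode dominates: v ~ c₁ sin(πx/3.0788) e^{-λ₁t}.
Decay rate: λ₁ = 2.123π²/3.0788² ≈ 2.21.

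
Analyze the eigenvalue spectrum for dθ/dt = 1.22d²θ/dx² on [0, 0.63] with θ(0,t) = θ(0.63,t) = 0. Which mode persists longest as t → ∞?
Eigenvalues: λₙ = 1.22n²π²/0.63².
First three modes:
  n=1: λ₁ = 1.22π²/0.63² ≈ 30.337
  n=2: λ₂ = 4.88π²/0.63² ≈ 121.35 (4× faster decay)
  n=3: λ₃ = 10.98π²/0.63² ≈ 273.037 (9× faster decay)
As t → ∞, higher modes decay exponentially faster. The n=1 mode dominates: θ ~ c₁ sin(πx/0.63) e^{-λ₁t}.
Decay rate: λ₁ = 1.22π²/0.63² ≈ 30.337.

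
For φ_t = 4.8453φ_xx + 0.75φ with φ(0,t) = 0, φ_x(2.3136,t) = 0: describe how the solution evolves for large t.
φ → 0. Diffusion dominates reaction (r=0.75 < κπ²/(4L²)≈2.23); solution decays.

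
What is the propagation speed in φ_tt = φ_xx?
Speed = 1. Information travels along characteristics x = x₀ ± 1t.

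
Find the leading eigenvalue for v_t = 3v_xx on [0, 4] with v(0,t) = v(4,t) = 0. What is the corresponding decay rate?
Eigenvalues: λₙ = 3n²π²/4².
First three modes:
  n=1: λ₁ = 3π²/4² ≈ 1.851
  n=2: λ₂ = 12π²/4² ≈ 7.402 (4× faster decay)
  n=3: λ₃ = 27π²/4² ≈ 16.655 (9× faster decay)
As t → ∞, higher modes decay exponentially faster. The n=1 mode dominates: v ~ c₁ sin(πx/4) e^{-λ₁t}.
Decay rate: λ₁ = 3π²/4² ≈ 1.851.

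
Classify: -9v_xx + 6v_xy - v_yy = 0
Parabolic (discriminant = 0).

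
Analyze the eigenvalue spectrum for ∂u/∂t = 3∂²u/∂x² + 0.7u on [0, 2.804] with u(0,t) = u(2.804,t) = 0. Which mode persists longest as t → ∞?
Eigenvalues: λₙ = 3n²π²/2.804² - 0.7.
First three modes:
  n=1: λ₁ = 3π²/2.804² - 0.7 ≈ 3.066
  n=2: λ₂ = 12π²/2.804² - 0.7 ≈ 14.363
  n=3: λ₃ = 27π²/2.804² - 0.7 ≈ 33.193
Since 3π²/2.804² ≈ 3.766 > 0.7, all λₙ > 0.
The n=1 mode decays slowest → dominates as t → ∞.
Asymptotic: u ~ c₁ sin(πx/2.804) e^{-λ₁t} with decay rate λ₁ ≈ 3.066.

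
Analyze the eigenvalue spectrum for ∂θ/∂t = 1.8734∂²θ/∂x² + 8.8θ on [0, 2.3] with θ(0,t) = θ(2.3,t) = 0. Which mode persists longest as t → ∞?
Eigenvalues: λₙ = 1.8734n²π²/2.3² - 8.8.
First three modes:
  n=1: λ₁ = 1.8734π²/2.3² - 8.8 ≈ -5.305
  n=2: λ₂ = 7.4936π²/2.3² - 8.8 ≈ 5.181
  n=3: λ₃ = 16.8606π²/2.3² - 8.8 ≈ 22.657
Since 1.8734π²/2.3² ≈ 3.495 < 8.8, λ₁ < 0.
The n=1 mode grows fastest (−λₙ is largest for n=1) → dominates.
Asymptotic: θ ~ c₁ sin(πx/2.3) e^{5.305t} (exponential growth at rate −λ₁ ≈ 5.305).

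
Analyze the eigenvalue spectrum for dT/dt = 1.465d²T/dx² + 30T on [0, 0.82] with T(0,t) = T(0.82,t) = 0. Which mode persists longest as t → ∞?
Eigenvalues: λₙ = 1.465n²π²/0.82² - 30.
First three modes:
  n=1: λ₁ = 1.465π²/0.82² - 30 ≈ -8.496
  n=2: λ₂ = 5.86π²/0.82² - 30 ≈ 56.014
  n=3: λ₃ = 13.185π²/0.82² - 30 ≈ 163.532
Since 1.465π²/0.82² ≈ 21.504 < 30, λ₁ < 0.
The n=1 mode grows fastest (−λₙ is largest for n=1) → dominates.
Asymptotic: T ~ c₁ sin(πx/0.82) e^{8.496t} (exponential growth at rate −λ₁ ≈ 8.496).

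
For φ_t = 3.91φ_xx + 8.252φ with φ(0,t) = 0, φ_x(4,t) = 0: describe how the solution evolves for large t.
φ grows unboundedly. Reaction dominates diffusion (r=8.252 > κπ²/(4L²)≈0.6); solution grows exponentially.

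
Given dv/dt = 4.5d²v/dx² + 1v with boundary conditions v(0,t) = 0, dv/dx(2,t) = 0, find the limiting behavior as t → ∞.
v → 0. Diffusion dominates reaction (r=1 < κπ²/(4L²)≈2.78); solution decays.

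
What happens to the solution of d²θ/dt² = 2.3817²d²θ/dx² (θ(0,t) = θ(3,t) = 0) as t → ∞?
θ oscillates (no decay). Energy is conserved; the solution oscillates indefinitely as standing waves.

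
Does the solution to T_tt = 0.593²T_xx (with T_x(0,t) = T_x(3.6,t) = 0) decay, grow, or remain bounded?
T oscillates about a mean that drifts linearly in t (generically unbounded; no decay). There is no damping, so the nonconstant modes persist as standing waves (energy conserved, no decay). But with Neumann conditions at both ends the constant mode has eigenvalue 0: the spatial mean M(t) of T satisfies M'' = 0, so M(t) = M(0) + M'(0)·t. Unless the initial velocity has zero mean (∫T_t(x,0)dx = 0), the solution grows linearly in t (unbounded, though not exponentially); if it does have zero mean, the solution stays bounded and simply oscillates.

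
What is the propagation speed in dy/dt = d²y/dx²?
Infinite. The heat equation is parabolic, not hyperbolic, so disturbances propagate instantly.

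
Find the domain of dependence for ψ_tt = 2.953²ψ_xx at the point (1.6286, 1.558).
Domain of dependence: [-2.972174, 6.229374]. Signals travel at speed 2.953, so data within |x - 1.6286| ≤ 2.953·1.558 = 4.600774 can reach the point.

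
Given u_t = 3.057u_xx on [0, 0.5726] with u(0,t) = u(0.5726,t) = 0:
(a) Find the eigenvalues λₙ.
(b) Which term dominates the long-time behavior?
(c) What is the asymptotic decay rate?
Eigenvalues: λₙ = 3.057n²π²/0.5726².
First three modes:
  n=1: λ₁ = 3.057π²/0.5726² ≈ 92.022
  n=2: λ₂ = 12.228π²/0.5726² ≈ 368.089 (4× faster decay)
  n=3: λ₃ = 27.513π²/0.5726² ≈ 828.2 (9× faster decay)
As t → ∞, higher modes decay exponentially faster. The n=1 mode dominates: u ~ c₁ sin(πx/0.5726) e^{-λ₁t}.
Decay rate: λ₁ = 3.057π²/0.5726² ≈ 92.022.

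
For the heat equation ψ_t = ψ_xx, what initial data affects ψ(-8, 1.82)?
The entire real line. The heat equation has infinite propagation speed: any initial disturbance instantly affects all points (though exponentially small far away).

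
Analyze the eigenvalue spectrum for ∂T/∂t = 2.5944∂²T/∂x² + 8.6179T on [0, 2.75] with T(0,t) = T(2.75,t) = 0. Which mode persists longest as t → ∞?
Eigenvalues: λₙ = 2.5944n²π²/2.75² - 8.6179.
First three modes:
  n=1: λ₁ = 2.5944π²/2.75² - 8.6179 ≈ -5.232
  n=2: λ₂ = 10.3776π²/2.75² - 8.6179 ≈ 4.926
  n=3: λ₃ = 23.3496π²/2.75² - 8.6179 ≈ 21.855
Since 2.5944π²/2.75² ≈ 3.386 < 8.6179, λ₁ < 0.
The n=1 mode grows fastest (−λₙ is largest for n=1) → dominates.
Asymptotic: T ~ c₁ sin(πx/2.75) e^{5.232t} (exponential growth at rate −λ₁ ≈ 5.232).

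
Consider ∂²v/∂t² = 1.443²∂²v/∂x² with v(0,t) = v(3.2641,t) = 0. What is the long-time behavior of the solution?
As t → ∞, v oscillates (no decay). Energy is conserved; the solution oscillates indefinitely as standing waves.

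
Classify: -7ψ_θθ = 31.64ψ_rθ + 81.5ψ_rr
Rewriting in standard form: -81.5ψ_rr - 31.64ψ_rθ - 7ψ_θθ = 0. Elliptic (discriminant = -1280.9104).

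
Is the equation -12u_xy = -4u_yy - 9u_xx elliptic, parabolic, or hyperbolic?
Rewriting in standard form: 9u_xx - 12u_xy + 4u_yy = 0. Computing B² - 4AC with A = 9, B = -12, C = 4: discriminant = 0 (zero). Answer: parabolic.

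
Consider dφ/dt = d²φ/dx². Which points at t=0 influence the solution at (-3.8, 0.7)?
The entire real line. The heat equation has infinite propagation speed: any initial disturbance instantly affects all points (though exponentially small far away).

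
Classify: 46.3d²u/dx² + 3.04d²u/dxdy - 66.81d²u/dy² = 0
Hyperbolic (discriminant = 12382.4536).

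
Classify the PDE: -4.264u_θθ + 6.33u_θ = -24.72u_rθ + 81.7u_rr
Rewriting in standard form: -81.7u_rr + 24.72u_rθ - 4.264u_θθ + 6.33u_θ = 0. A = -81.7, B = 24.72, C = -4.264. Discriminant B² - 4AC = -782.3968. Since -782.3968 < 0, elliptic.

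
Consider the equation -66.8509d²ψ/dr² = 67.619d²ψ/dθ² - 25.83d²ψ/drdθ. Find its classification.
Rewriting in standard form: -66.8509d²ψ/dr² + 25.83d²ψ/drdθ - 67.619d²ψ/dθ² = 0. Elliptic. (A = -66.8509, B = 25.83, C = -67.619 gives B² - 4AC = -17414.3751284.)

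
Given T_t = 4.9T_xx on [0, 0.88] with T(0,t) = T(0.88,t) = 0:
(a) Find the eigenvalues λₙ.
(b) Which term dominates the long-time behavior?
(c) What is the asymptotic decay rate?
Eigenvalues: λₙ = 4.9n²π²/0.88².
First three modes:
  n=1: λ₁ = 4.9π²/0.88² ≈ 62.45
  n=2: λ₂ = 19.6π²/0.88² ≈ 249.799 (4× faster decay)
  n=3: λ₃ = 44.1π²/0.88² ≈ 562.047 (9× faster decay)
As t → ∞, higher modes decay exponentially faster. The n=1 mode dominates: T ~ c₁ sin(πx/0.88) e^{-λ₁t}.
Decay rate: λ₁ = 4.9π²/0.88² ≈ 62.45.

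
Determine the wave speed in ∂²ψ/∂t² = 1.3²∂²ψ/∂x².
Speed = 1.3. Information travels along characteristics x = x₀ ± 1.3t.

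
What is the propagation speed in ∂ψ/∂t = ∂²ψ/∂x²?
Infinite. The heat equation is parabolic, not hyperbolic, so disturbances propagate instantly.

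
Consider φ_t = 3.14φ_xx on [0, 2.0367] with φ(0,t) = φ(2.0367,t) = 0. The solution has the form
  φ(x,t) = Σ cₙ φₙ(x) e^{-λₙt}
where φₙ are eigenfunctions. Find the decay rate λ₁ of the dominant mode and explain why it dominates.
Eigenvalues: λₙ = 3.14n²π²/2.0367².
First three modes:
  n=1: λ₁ = 3.14π²/2.0367² ≈ 7.471
  n=2: λ₂ = 12.56π²/2.0367² ≈ 29.884 (4× faster decay)
  n=3: λ₃ = 28.26π²/2.0367² ≈ 67.238 (9× faster decay)
As t → ∞, higher modes decay exponentially faster. The n=1 mode dominates: φ ~ c₁ sin(πx/2.0367) e^{-λ₁t}.
Decay rate: λ₁ = 3.14π²/2.0367² ≈ 7.471.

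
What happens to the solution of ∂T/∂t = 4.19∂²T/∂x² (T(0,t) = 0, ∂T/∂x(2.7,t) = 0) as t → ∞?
T → 0. Heat escapes through the Dirichlet boundary.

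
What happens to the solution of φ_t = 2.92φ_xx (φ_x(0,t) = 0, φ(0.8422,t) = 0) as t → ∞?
φ → 0. Heat escapes through the Dirichlet boundary.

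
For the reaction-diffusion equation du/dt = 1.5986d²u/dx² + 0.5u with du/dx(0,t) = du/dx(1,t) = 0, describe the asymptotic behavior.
u grows unboundedly. With Neumann BCs the constant mode has diffusion eigenvalue 0, so any r > 0 makes it grow like e^(0.5t); solution grows exponentially.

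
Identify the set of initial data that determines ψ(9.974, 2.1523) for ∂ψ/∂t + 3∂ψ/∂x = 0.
A single point: x = 3.5171. The characteristic through (9.974, 2.1523) is x - 3t = const, so x = 9.974 - 3·2.1523 = 3.5171.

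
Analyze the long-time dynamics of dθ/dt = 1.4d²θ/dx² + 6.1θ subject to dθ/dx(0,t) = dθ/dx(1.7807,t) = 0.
Long-time behavior: θ grows unboundedly. With Neumann BCs the constant mode has diffusion eigenvalue 0, so any r > 0 makes it grow like e^(6.1t); solution grows exponentially.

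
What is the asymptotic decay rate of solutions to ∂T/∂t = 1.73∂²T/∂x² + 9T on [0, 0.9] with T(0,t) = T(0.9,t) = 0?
Eigenvalues: λₙ = 1.73n²π²/0.9² - 9.
First three modes:
  n=1: λ₁ = 1.73π²/0.9² - 9 ≈ 12.08
  n=2: λ₂ = 6.92π²/0.9² - 9 ≈ 75.318
  n=3: λ₃ = 15.57π²/0.9² - 9 ≈ 180.716
Since 1.73π²/0.9² ≈ 21.08 > 9, all λₙ > 0.
The n=1 mode decays slowest → dominates as t → ∞.
Asymptotic: T ~ c₁ sin(πx/0.9) e^{-λ₁t} with decay rate λ₁ ≈ 12.08.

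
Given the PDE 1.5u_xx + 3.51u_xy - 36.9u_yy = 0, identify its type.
The second-order coefficients are A = 1.5, B = 3.51, C = -36.9. Since B² - 4AC = 233.7201 > 0, this is a hyperbolic PDE.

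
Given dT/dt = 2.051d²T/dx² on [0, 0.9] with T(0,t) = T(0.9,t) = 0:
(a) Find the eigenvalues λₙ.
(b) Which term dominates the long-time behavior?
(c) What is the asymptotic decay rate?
Eigenvalues: λₙ = 2.051n²π²/0.9².
First three modes:
  n=1: λ₁ = 2.051π²/0.9² ≈ 24.991
  n=2: λ₂ = 8.204π²/0.9² ≈ 99.963 (4× faster decay)
  n=3: λ₃ = 18.459π²/0.9² ≈ 224.917 (9× faster decay)
As t → ∞, higher modes decay exponentially faster. The n=1 mode dominates: T ~ c₁ sin(πx/0.9) e^{-λ₁t}.
Decay rate: λ₁ = 2.051π²/0.9² ≈ 24.991.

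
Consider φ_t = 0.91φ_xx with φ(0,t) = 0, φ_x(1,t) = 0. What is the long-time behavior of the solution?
As t → ∞, φ → 0. Heat escapes through the Dirichlet boundary.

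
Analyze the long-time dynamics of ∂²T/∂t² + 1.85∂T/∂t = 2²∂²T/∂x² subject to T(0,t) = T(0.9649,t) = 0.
Long-time behavior: T → 0. Damping (γ=1.85) dissipates energy; oscillations decay exponentially.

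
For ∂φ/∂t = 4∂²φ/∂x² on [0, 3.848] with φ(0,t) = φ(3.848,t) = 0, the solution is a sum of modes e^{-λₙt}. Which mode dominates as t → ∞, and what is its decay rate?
Eigenvalues: λₙ = 4n²π²/3.848².
First three modes:
  n=1: λ₁ = 4π²/3.848² ≈ 2.666
  n=2: λ₂ = 16π²/3.848² ≈ 10.665 (4× faster decay)
  n=3: λ₃ = 36π²/3.848² ≈ 23.996 (9× faster decay)
As t → ∞, higher modes decay exponentially faster. The n=1 mode dominates: φ ~ c₁ sin(πx/3.848) e^{-λ₁t}.
Decay rate: λ₁ = 4π²/3.848² ≈ 2.666.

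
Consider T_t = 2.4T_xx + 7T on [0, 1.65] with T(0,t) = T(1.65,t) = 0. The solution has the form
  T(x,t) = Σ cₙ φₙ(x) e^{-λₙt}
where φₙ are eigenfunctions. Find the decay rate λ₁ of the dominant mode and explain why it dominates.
Eigenvalues: λₙ = 2.4n²π²/1.65² - 7.
First three modes:
  n=1: λ₁ = 2.4π²/1.65² - 7 ≈ 1.7
  n=2: λ₂ = 9.6π²/1.65² - 7 ≈ 27.802
  n=3: λ₃ = 21.6π²/1.65² - 7 ≈ 71.304
Since 2.4π²/1.65² ≈ 8.7 > 7, all λₙ > 0.
The n=1 mode decays slowest → dominates as t → ∞.
Asymptotic: T ~ c₁ sin(πx/1.65) e^{-λ₁t} with decay rate λ₁ ≈ 1.7.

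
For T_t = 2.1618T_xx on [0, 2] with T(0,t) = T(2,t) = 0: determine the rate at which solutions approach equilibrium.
Eigenvalues: λₙ = 2.1618n²π²/2².
First three modes:
  n=1: λ₁ = 2.1618π²/2² ≈ 5.334
  n=2: λ₂ = 8.6472π²/2² ≈ 21.336 (4× faster decay)
  n=3: λ₃ = 19.4562π²/2² ≈ 48.006 (9× faster decay)
As t → ∞, higher modes decay exponentially faster. The n=1 mode dominates: T ~ c₁ sin(πx/2) e^{-λ₁t}.
Decay rate: λ₁ = 2.1618π²/2² ≈ 5.334.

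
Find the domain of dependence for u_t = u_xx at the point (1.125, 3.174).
The entire real line. The heat equation has infinite propagation speed: any initial disturbance instantly affects all points (though exponentially small far away).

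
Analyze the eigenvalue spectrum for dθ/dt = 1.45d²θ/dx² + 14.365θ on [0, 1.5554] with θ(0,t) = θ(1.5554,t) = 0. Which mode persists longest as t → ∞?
Eigenvalues: λₙ = 1.45n²π²/1.5554² - 14.365.
First three modes:
  n=1: λ₁ = 1.45π²/1.5554² - 14.365 ≈ -8.45
  n=2: λ₂ = 5.8π²/1.5554² - 14.365 ≈ 9.297
  n=3: λ₃ = 13.05π²/1.5554² - 14.365 ≈ 38.874
Since 1.45π²/1.5554² ≈ 5.915 < 14.365, λ₁ < 0.
The n=1 mode grows fastest (−λₙ is largest for n=1) → dominates.
Asymptotic: θ ~ c₁ sin(πx/1.5554) e^{8.45t} (exponential growth at rate −λ₁ ≈ 8.45).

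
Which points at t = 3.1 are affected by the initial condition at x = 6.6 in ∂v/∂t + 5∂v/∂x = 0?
At x = 22.1. The characteristic carries data from (6.6, 0) to (22.1, 3.1).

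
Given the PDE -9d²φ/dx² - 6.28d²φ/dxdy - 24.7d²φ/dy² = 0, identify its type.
The second-order coefficients are A = -9, B = -6.28, C = -24.7. Since B² - 4AC = -849.7616 < 0, this is an elliptic PDE.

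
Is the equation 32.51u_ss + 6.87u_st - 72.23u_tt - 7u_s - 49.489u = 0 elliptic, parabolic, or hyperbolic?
Computing B² - 4AC with A = 32.51, B = 6.87, C = -72.23: discriminant = 9439.9861 (positive). Answer: hyperbolic.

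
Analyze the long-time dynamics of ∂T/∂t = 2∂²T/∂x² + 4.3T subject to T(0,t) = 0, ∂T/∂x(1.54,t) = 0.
Long-time behavior: T grows unboundedly. Reaction dominates diffusion (r=4.3 > κπ²/(4L²)≈2.08); solution grows exponentially.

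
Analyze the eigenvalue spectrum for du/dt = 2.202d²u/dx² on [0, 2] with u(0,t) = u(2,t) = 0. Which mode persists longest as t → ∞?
Eigenvalues: λₙ = 2.202n²π²/2².
First three modes:
  n=1: λ₁ = 2.202π²/2² ≈ 5.433
  n=2: λ₂ = 8.808π²/2² ≈ 21.733 (4× faster decay)
  n=3: λ₃ = 19.818π²/2² ≈ 48.899 (9× faster decay)
As t → ∞, higher modes decay exponentially faster. The n=1 mode dominates: u ~ c₁ sin(πx/2) e^{-λ₁t}.
Decay rate: λ₁ = 2.202π²/2² ≈ 5.433.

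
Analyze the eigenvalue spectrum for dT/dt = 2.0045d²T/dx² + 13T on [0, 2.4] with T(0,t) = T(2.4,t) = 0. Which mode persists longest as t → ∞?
Eigenvalues: λₙ = 2.0045n²π²/2.4² - 13.
First three modes:
  n=1: λ₁ = 2.0045π²/2.4² - 13 ≈ -9.565
  n=2: λ₂ = 8.018π²/2.4² - 13 ≈ 0.739
  n=3: λ₃ = 18.0405π²/2.4² - 13 ≈ 17.912
Since 2.0045π²/2.4² ≈ 3.435 < 13, λ₁ < 0.
The n=1 mode grows fastest (−λₙ is largest for n=1) → dominates.
Asymptotic: T ~ c₁ sin(πx/2.4) e^{9.565t} (exponential growth at rate −λ₁ ≈ 9.565).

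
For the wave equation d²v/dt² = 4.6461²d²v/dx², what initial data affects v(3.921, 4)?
Domain of dependence: [-14.6634, 22.5054]. Signals travel at speed 4.6461, so data within |x - 3.921| ≤ 4.6461·4 = 18.5844 can reach the point.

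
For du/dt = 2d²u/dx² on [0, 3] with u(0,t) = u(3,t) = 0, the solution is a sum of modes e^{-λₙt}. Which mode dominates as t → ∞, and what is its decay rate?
Eigenvalues: λₙ = 2n²π²/3².
First three modes:
  n=1: λ₁ = 2π²/3² ≈ 2.193
  n=2: λ₂ = 8π²/3² ≈ 8.773 (4× faster decay)
  n=3: λ₃ = 18π²/3² ≈ 19.739 (9× faster decay)
As t → ∞, higher modes decay exponentially faster. The n=1 mode dominates: u ~ c₁ sin(πx/3) e^{-λ₁t}.
Decay rate: λ₁ = 2π²/3² ≈ 2.193.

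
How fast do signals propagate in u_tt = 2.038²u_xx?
Speed = 2.038. Information travels along characteristics x = x₀ ± 2.038t.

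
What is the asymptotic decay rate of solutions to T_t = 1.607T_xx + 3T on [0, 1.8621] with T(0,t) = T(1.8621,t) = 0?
Eigenvalues: λₙ = 1.607n²π²/1.8621² - 3.
First three modes:
  n=1: λ₁ = 1.607π²/1.8621² - 3 ≈ 1.574
  n=2: λ₂ = 6.428π²/1.8621² - 3 ≈ 15.297
  n=3: λ₃ = 14.463π²/1.8621² - 3 ≈ 38.167
Since 1.607π²/1.8621² ≈ 4.574 > 3, all λₙ > 0.
The n=1 mode decays slowest → dominates as t → ∞.
Asymptotic: T ~ c₁ sin(πx/1.8621) e^{-λ₁t} with decay rate λ₁ ≈ 1.574.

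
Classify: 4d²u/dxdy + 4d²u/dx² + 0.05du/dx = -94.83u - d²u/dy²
Rewriting in standard form: 4d²u/dx² + 4d²u/dxdy + d²u/dy² + 0.05du/dx + 94.83u = 0. Parabolic (discriminant = 0).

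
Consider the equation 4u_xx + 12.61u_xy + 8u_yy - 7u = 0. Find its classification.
Hyperbolic. (A = 4, B = 12.61, C = 8 gives B² - 4AC = 31.0121.)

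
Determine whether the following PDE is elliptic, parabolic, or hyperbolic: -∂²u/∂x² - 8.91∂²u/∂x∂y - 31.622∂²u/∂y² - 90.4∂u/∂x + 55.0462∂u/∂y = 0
Coefficients: A = -1, B = -8.91, C = -31.622. B² - 4AC = -47.0999, which is negative, so the equation is elliptic.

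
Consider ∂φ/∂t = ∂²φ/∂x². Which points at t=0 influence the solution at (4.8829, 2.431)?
The entire real line. The heat equation has infinite propagation speed: any initial disturbance instantly affects all points (though exponentially small far away).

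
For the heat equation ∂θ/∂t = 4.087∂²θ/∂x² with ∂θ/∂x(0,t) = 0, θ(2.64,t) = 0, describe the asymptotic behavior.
θ → 0. Heat escapes through the Dirichlet boundary.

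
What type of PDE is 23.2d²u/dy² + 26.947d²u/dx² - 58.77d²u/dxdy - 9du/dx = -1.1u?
Rewriting in standard form: 26.947d²u/dx² - 58.77d²u/dxdy + 23.2d²u/dy² - 9du/dx + 1.1u = 0. With A = 26.947, B = -58.77, C = 23.2, the discriminant is 953.2313. This is a hyperbolic PDE.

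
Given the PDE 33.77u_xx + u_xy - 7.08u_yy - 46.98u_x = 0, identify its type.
The second-order coefficients are A = 33.77, B = 1, C = -7.08. Since B² - 4AC = 957.3664 > 0, this is a hyperbolic PDE.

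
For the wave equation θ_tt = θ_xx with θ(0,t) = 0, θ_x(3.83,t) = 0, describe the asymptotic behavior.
θ oscillates (no decay). Energy is conserved; the solution oscillates indefinitely as standing waves.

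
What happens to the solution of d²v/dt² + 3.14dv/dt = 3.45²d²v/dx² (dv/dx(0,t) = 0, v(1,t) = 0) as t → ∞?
v → 0. Damping (γ=3.14) dissipates energy; oscillations decay exponentially.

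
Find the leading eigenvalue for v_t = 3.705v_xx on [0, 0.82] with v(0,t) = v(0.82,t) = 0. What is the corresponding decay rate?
Eigenvalues: λₙ = 3.705n²π²/0.82².
First three modes:
  n=1: λ₁ = 3.705π²/0.82² ≈ 54.383
  n=2: λ₂ = 14.82π²/0.82² ≈ 217.531 (4× faster decay)
  n=3: λ₃ = 33.345π²/0.82² ≈ 489.444 (9× faster decay)
As t → ∞, higher modes decay exponentially faster. The n=1 mode dominates: v ~ c₁ sin(πx/0.82) e^{-λ₁t}.
Decay rate: λ₁ = 3.705π²/0.82² ≈ 54.383.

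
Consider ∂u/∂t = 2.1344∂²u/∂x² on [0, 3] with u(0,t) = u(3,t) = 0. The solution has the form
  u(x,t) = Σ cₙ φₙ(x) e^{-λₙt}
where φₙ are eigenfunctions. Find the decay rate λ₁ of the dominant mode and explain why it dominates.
Eigenvalues: λₙ = 2.1344n²π²/3².
First three modes:
  n=1: λ₁ = 2.1344π²/3² ≈ 2.341
  n=2: λ₂ = 8.5376π²/3² ≈ 9.363 (4× faster decay)
  n=3: λ₃ = 19.2096π²/3² ≈ 21.066 (9× faster decay)
As t → ∞, higher modes decay exponentially faster. The n=1 mode dominates: u ~ c₁ sin(πx/3) e^{-λ₁t}.
Decay rate: λ₁ = 2.1344π²/3² ≈ 2.341.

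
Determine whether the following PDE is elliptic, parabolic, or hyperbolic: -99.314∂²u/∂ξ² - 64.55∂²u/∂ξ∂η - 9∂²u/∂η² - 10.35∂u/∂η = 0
Coefficients: A = -99.314, B = -64.55, C = -9. B² - 4AC = 591.3985, which is positive, so the equation is hyperbolic.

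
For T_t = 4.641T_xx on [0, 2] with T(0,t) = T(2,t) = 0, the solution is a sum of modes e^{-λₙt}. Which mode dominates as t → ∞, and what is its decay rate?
Eigenvalues: λₙ = 4.641n²π²/2².
First three modes:
  n=1: λ₁ = 4.641π²/2² ≈ 11.451
  n=2: λ₂ = 18.564π²/2² ≈ 45.805 (4× faster decay)
  n=3: λ₃ = 41.769π²/2² ≈ 103.061 (9× faster decay)
As t → ∞, higher modes decay exponentially faster. The n=1 mode dominates: T ~ c₁ sin(πx/2) e^{-λ₁t}.
Decay rate: λ₁ = 4.641π²/2² ≈ 11.451.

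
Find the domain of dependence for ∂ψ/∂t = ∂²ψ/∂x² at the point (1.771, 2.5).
The entire real line. The heat equation has infinite propagation speed: any initial disturbance instantly affects all points (though exponentially small far away).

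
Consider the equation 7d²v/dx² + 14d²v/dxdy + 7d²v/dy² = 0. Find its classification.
Parabolic. (A = 7, B = 14, C = 7 gives B² - 4AC = 0.)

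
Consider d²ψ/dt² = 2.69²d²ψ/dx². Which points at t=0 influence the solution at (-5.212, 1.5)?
Domain of dependence: [-9.247, -1.177]. Signals travel at speed 2.69, so data within |x - -5.212| ≤ 2.69·1.5 = 4.035 can reach the point.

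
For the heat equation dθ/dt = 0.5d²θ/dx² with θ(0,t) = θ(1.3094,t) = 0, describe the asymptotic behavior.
θ → 0. Heat diffuses out through both boundaries.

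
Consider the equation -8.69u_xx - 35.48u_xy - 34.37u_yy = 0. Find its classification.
Hyperbolic. (A = -8.69, B = -35.48, C = -34.37 gives B² - 4AC = 64.1292.)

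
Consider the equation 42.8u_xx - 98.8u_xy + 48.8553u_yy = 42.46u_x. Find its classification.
Rewriting in standard form: 42.8u_xx - 98.8u_xy + 48.8553u_yy - 42.46u_x = 0. Hyperbolic. (A = 42.8, B = -98.8, C = 48.8553 gives B² - 4AC = 1397.41264.)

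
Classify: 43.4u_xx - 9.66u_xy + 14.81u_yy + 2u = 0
Elliptic (discriminant = -2477.7004).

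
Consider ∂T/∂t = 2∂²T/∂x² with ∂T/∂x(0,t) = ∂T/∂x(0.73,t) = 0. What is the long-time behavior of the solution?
As t → ∞, T → constant (steady state). Heat is conserved (no flux at boundaries); solution approaches the spatial average.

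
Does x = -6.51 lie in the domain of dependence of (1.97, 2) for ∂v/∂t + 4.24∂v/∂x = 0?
Yes. The characteristic through (1.97, 2) passes through x = -6.51.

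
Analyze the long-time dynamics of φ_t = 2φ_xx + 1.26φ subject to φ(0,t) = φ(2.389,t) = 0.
Long-time behavior: φ → 0. Diffusion dominates reaction (r=1.26 < κπ²/L²≈3.46); solution decays.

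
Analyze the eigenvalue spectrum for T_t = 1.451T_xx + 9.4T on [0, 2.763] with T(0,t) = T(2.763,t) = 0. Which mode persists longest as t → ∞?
Eigenvalues: λₙ = 1.451n²π²/2.763² - 9.4.
First three modes:
  n=1: λ₁ = 1.451π²/2.763² - 9.4 ≈ -7.524
  n=2: λ₂ = 5.804π²/2.763² - 9.4 ≈ -1.896
  n=3: λ₃ = 13.059π²/2.763² - 9.4 ≈ 7.483
Since 1.451π²/2.763² ≈ 1.876 < 9.4, λ₁ < 0.
The n=1 mode grows fastest (−λₙ is largest for n=1) → dominates.
Asymptotic: T ~ c₁ sin(πx/2.763) e^{7.524t} (exponential growth at rate −λ₁ ≈ 7.524).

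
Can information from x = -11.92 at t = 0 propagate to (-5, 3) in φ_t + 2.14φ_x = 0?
No. Only data at x = -11.42 affects (-5, 3). Advection has one-way propagation along characteristics.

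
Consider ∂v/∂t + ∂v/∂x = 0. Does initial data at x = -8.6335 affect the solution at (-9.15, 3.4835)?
No. Only data at x = -12.6335 affects (-9.15, 3.4835). Advection has one-way propagation along characteristics.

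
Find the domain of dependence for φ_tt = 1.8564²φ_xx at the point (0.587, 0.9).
Domain of dependence: [-1.08376, 2.25776]. Signals travel at speed 1.8564, so data within |x - 0.587| ≤ 1.8564·0.9 = 1.67076 can reach the point.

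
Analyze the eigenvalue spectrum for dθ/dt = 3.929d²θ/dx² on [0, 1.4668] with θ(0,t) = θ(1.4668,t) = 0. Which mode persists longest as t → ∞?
Eigenvalues: λₙ = 3.929n²π²/1.4668².
First three modes:
  n=1: λ₁ = 3.929π²/1.4668² ≈ 18.024
  n=2: λ₂ = 15.716π²/1.4668² ≈ 72.094 (4× faster decay)
  n=3: λ₃ = 35.361π²/1.4668² ≈ 162.212 (9× faster decay)
As t → ∞, higher modes decay exponentially faster. The n=1 mode dominates: θ ~ c₁ sin(πx/1.4668) e^{-λ₁t}.
Decay rate: λ₁ = 3.929π²/1.4668² ≈ 18.024.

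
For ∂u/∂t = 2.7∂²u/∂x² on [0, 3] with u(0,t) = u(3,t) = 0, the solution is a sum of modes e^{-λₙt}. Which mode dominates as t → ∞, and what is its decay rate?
Eigenvalues: λₙ = 2.7n²π²/3².
First three modes:
  n=1: λ₁ = 2.7π²/3² ≈ 2.961
  n=2: λ₂ = 10.8π²/3² ≈ 11.844 (4× faster decay)
  n=3: λ₃ = 24.3π²/3² ≈ 26.648 (9× faster decay)
As t → ∞, higher modes decay exponentially faster. The n=1 mode dominates: u ~ c₁ sin(πx/3) e^{-λ₁t}.
Decay rate: λ₁ = 2.7π²/3² ≈ 2.961.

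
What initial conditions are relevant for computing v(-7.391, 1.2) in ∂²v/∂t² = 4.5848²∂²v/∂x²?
Domain of dependence: [-12.89276, -1.88924]. Signals travel at speed 4.5848, so data within |x - -7.391| ≤ 4.5848·1.2 = 5.50176 can reach the point.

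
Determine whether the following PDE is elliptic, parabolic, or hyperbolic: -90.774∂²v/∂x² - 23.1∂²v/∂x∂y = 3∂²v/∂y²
Rewriting in standard form: -90.774∂²v/∂x² - 23.1∂²v/∂x∂y - 3∂²v/∂y² = 0. Coefficients: A = -90.774, B = -23.1, C = -3. B² - 4AC = -555.678, which is negative, so the equation is elliptic.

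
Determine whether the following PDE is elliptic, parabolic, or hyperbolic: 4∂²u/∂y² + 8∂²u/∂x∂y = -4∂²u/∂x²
Rewriting in standard form: 4∂²u/∂x² + 8∂²u/∂x∂y + 4∂²u/∂y² = 0. Coefficients: A = 4, B = 8, C = 4. B² - 4AC = 0, which is zero, so the equation is parabolic.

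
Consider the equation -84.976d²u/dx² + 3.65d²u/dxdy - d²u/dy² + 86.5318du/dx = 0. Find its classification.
Elliptic. (A = -84.976, B = 3.65, C = -1 gives B² - 4AC = -326.5815.)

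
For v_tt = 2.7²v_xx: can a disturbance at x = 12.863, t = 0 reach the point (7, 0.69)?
No. The domain of dependence is [5.137, 8.863], and 12.863 is outside this interval.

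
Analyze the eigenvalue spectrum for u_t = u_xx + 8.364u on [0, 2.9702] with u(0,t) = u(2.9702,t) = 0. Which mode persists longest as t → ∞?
Eigenvalues: λₙ = n²π²/2.9702² - 8.364.
First three modes:
  n=1: λ₁ = π²/2.9702² - 8.364 ≈ -7.245
  n=2: λ₂ = 4π²/2.9702² - 8.364 ≈ -3.889
  n=3: λ₃ = 9π²/2.9702² - 8.364 ≈ 1.705
Since π²/2.9702² ≈ 1.119 < 8.364, λ₁ < 0.
The n=1 mode grows fastest (−λₙ is largest for n=1) → dominates.
Asymptotic: u ~ c₁ sin(πx/2.9702) e^{7.245t} (exponential growth at rate −λ₁ ≈ 7.245).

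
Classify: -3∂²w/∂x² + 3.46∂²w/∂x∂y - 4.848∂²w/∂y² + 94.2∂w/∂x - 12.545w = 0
Elliptic (discriminant = -46.2044).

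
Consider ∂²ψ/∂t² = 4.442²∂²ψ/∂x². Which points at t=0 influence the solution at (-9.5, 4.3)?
Domain of dependence: [-28.6006, 9.6006]. Signals travel at speed 4.442, so data within |x - -9.5| ≤ 4.442·4.3 = 19.1006 can reach the point.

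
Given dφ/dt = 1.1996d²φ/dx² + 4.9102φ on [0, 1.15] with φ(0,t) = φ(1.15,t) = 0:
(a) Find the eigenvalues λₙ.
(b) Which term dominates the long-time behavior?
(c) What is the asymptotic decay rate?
Eigenvalues: λₙ = 1.1996n²π²/1.15² - 4.9102.
First three modes:
  n=1: λ₁ = 1.1996π²/1.15² - 4.9102 ≈ 4.042
  n=2: λ₂ = 4.7984π²/1.15² - 4.9102 ≈ 30.899
  n=3: λ₃ = 10.7964π²/1.15² - 4.9102 ≈ 75.662
Since 1.1996π²/1.15² ≈ 8.952 > 4.9102, all λₙ > 0.
The n=1 mode decays slowest → dominates as t → ∞.
Asymptotic: φ ~ c₁ sin(πx/1.15) e^{-λ₁t} with decay rate λ₁ ≈ 4.042.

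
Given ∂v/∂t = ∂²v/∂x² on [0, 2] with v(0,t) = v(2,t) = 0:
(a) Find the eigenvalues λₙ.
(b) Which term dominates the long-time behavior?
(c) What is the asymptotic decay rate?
Eigenvalues: λₙ = n²π²/2².
First three modes:
  n=1: λ₁ = π²/2² ≈ 2.467
  n=2: λ₂ = 4π²/2² ≈ 9.87 (4× faster decay)
  n=3: λ₃ = 9π²/2² ≈ 22.207 (9× faster decay)
As t → ∞, higher modes decay exponentially faster. The n=1 mode dominates: v ~ c₁ sin(πx/2) e^{-λ₁t}.
Decay rate: λ₁ = π²/2² ≈ 2.467.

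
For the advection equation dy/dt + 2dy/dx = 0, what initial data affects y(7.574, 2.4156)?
A single point: x = 2.7428. The characteristic through (7.574, 2.4156) is x - 2t = const, so x = 7.574 - 2·2.4156 = 2.7428.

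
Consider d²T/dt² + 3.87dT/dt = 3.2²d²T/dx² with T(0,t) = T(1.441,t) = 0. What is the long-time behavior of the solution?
As t → ∞, T → 0. Damping (γ=3.87) dissipates energy; oscillations decay exponentially.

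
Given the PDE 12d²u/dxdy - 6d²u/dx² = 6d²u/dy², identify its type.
Rewriting in standard form: -6d²u/dx² + 12d²u/dxdy - 6d²u/dy² = 0. The second-order coefficients are A = -6, B = 12, C = -6. Since B² - 4AC = 0 = 0, this is a parabolic PDE.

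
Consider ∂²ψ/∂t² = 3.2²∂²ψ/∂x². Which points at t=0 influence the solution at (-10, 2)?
Domain of dependence: [-16.4, -3.6]. Signals travel at speed 3.2, so data within |x - -10| ≤ 3.2·2 = 6.4 can reach the point.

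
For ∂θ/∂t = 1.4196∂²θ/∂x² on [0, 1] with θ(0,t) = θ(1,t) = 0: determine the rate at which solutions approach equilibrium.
Eigenvalues: λₙ = 1.4196n²π².
First three modes:
  n=1: λ₁ = 1.4196π² ≈ 14.011
  n=2: λ₂ = 5.6784π² ≈ 56.044 (4× faster decay)
  n=3: λ₃ = 12.7764π² ≈ 126.098 (9× faster decay)
As t → ∞, higher modes decay exponentially faster. The n=1 mode dominates: θ ~ c₁ sin(πx) e^{-λ₁t}.
Decay rate: λ₁ = 1.4196π² ≈ 14.011.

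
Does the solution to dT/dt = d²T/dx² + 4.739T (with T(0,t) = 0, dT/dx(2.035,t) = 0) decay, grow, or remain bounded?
T grows unboundedly. Reaction dominates diffusion (r=4.739 > κπ²/(4L²)≈0.6); solution grows exponentially.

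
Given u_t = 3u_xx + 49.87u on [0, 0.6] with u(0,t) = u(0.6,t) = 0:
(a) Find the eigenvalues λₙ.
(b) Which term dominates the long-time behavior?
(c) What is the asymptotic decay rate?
Eigenvalues: λₙ = 3n²π²/0.6² - 49.87.
First three modes:
  n=1: λ₁ = 3π²/0.6² - 49.87 ≈ 32.377
  n=2: λ₂ = 12π²/0.6² - 49.87 ≈ 279.117
  n=3: λ₃ = 27π²/0.6² - 49.87 ≈ 690.35
Since 3π²/0.6² ≈ 82.247 > 49.87, all λₙ > 0.
The n=1 mode decays slowest → dominates as t → ∞.
Asymptotic: u ~ c₁ sin(πx/0.6) e^{-λ₁t} with decay rate λ₁ ≈ 32.377.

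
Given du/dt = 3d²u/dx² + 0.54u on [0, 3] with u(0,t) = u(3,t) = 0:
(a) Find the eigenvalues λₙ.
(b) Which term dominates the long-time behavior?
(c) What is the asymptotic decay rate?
Eigenvalues: λₙ = 3n²π²/3² - 0.54.
First three modes:
  n=1: λ₁ = 3π²/3² - 0.54 ≈ 2.75
  n=2: λ₂ = 12π²/3² - 0.54 ≈ 12.619
  n=3: λ₃ = 27π²/3² - 0.54 ≈ 29.069
Since 3π²/3² ≈ 3.29 > 0.54, all λₙ > 0.
The n=1 mode decays slowest → dominates as t → ∞.
Asymptotic: u ~ c₁ sin(πx/3) e^{-λ₁t} with decay rate λ₁ ≈ 2.75.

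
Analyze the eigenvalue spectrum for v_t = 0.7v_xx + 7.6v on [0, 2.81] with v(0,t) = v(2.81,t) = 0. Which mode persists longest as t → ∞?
Eigenvalues: λₙ = 0.7n²π²/2.81² - 7.6.
First three modes:
  n=1: λ₁ = 0.7π²/2.81² - 7.6 ≈ -6.725
  n=2: λ₂ = 2.8π²/2.81² - 7.6 ≈ -4.1
  n=3: λ₃ = 6.3π²/2.81² - 7.6 ≈ 0.275
Since 0.7π²/2.81² ≈ 0.875 < 7.6, λ₁ < 0.
The n=1 mode grows fastest (−λₙ is largest for n=1) → dominates.
Asymptotic: v ~ c₁ sin(πx/2.81) e^{6.725t} (exponential growth at rate −λ₁ ≈ 6.725).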